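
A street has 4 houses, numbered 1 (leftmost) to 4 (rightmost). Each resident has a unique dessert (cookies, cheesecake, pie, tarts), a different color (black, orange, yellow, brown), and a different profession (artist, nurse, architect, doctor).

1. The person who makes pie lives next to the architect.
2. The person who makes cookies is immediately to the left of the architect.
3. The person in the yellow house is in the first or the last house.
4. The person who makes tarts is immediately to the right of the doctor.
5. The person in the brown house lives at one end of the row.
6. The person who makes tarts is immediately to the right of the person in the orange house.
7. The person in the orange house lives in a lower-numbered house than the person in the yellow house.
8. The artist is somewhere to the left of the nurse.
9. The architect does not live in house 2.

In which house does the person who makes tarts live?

The person in the yellow house is in house 4 (clue 7).
So house 1 gets brown for color.
So house 1 gets cheesecake for dessert.
House 1's profession must be artist (nothing else left).
The person who makes cookies is narrowed to house 2 or 3; consider each.
Placing it in house 3 leads to a contradiction, so it's in house 2.
From clue 2, the architect must be in house 3.
House 2's profession must be doctor (nothing else left).
So house 4 gets nurse for profession.
By clue 1, the person who makes pie is in house 4.
By clue 4, the person who makes tarts is in house 3.
Clue 6 places the person in the orange house in house 2.
That leaves black as the color for house 3.
So: house 1 = cheesecake/brown/artist, house 2 = cookies/orange/doctor, house 3 = tarts/black/architect, house 4 = pie/yellow/nurse.

3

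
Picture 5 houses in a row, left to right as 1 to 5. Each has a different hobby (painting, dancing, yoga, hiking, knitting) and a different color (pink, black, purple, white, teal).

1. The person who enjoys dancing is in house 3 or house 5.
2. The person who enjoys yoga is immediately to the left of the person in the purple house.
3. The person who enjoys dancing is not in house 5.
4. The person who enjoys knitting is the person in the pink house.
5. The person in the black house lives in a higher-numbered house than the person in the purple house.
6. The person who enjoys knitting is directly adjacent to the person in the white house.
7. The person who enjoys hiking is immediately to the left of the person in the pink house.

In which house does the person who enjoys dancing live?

3

The person who enjoys dancing is in house 3 (clue 3).
The person who enjoys hiking is narrowed to house 1 or 4; consider each.
Placing it in house 1 leads to a contradiction, so it's in house 4.
The person in the pink house is in house 5 (clue 7).
Clue 4: the person who enjoys knitting is in house 5.
Clue 6 places the person in the white house in house 4.
That leaves teal as the color for house 1.
That leaves purple as the color for house 2.
So house 3 gets black for color.
The person who enjoys yoga is in house 1 (clue 2).
The only hobby still possible for house 2 is painting.
So: house 1 = yoga/teal, house 2 = painting/purple, house 3 = dancing/black, house 4 = hiking/white, house 5 = knitting/pink.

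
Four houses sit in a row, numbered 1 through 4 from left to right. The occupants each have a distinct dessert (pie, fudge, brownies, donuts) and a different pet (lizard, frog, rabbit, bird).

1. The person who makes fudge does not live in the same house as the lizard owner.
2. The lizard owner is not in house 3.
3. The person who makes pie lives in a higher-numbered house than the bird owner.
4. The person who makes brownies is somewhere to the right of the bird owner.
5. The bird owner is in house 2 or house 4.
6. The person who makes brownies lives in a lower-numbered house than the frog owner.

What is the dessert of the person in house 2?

fudge

Clue 5 places the bird owner in house 2.
By clue 4, the person who makes brownies is in house 3.
Clue 6: the frog owner is in house 4.
House 3 pet: only rabbit fits.
The only dessert still possible for house 1 is donuts.
The only dessert still possible for house 2 is fudge.
House 4 dessert: only pie fits.
The only pet still possible for house 1 is lizard.
So: house 1 = donuts/lizard, house 2 = fudge/bird, house 3 = brownies/rabbit, house 4 = pie/frog.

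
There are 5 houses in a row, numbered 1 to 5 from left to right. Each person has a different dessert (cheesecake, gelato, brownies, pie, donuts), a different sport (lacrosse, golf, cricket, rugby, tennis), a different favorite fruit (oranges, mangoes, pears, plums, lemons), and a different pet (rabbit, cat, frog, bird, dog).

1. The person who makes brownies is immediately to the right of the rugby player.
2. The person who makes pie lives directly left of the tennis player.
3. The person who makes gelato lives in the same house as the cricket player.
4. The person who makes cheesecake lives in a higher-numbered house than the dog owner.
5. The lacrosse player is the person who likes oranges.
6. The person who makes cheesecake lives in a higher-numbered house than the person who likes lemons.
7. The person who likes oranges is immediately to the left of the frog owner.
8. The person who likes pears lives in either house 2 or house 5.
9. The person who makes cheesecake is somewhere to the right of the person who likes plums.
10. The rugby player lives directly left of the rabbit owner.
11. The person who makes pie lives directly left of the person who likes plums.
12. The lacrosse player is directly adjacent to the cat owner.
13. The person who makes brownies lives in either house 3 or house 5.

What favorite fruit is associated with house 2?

oranges

The person who makes brownies is narrowed to house 3 or 5; consider each.
Placing it in house 3 leads to a contradiction, so it's in house 5.
The rugby player is in house 4 (clue 1).
Clue 10 places the rabbit owner in house 5.
The only sport still possible for house 5 is golf.
The only favorite fruit still possible for house 4 is mangoes.
The only favorite fruit still possible for house 5 is pears.
The person who makes cheesecake is narrowed to house 3 or 4; consider each.
Placing it in house 3 leads to a contradiction, so it's in house 4.
The person who makes pie is narrowed to house 1 or 2; consider each.
Placing it in house 1 leads to a contradiction, so it's in house 2.
By clue 2, the tennis player is in house 3.
The person who likes plums is in house 3 (clue 11).
From clue 3, the person who makes gelato must be in house 1.
By clue 3, the cricket player is in house 1.
House 3 dessert: only donuts fits.
House 2's sport must be lacrosse (nothing else left).
The only pet still possible for house 4 is bird.
By clue 5, the person who likes oranges is in house 2.
From clue 7, the frog owner must be in house 3.
That leaves lemons as the favorite fruit for house 1.
House 2 pet: only dog fits.
The only pet still possible for house 1 is cat.
So: house 1 = gelato/cricket/lemons/cat, house 2 = pie/lacrosse/oranges/dog, house 3 = donuts/tennis/plums/frog, house 4 = cheesecake/rugby/mangoes/bird, house 5 = brownies/golf/pears/rabbit.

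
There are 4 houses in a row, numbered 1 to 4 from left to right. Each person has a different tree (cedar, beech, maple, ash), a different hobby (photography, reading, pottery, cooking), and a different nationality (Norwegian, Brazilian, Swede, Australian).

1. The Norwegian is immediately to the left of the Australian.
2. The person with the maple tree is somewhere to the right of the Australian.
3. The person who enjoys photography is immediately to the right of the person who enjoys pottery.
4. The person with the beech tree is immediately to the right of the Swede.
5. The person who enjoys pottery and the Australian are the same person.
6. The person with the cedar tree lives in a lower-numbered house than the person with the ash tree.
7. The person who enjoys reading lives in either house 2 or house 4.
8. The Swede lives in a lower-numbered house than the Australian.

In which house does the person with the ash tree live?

3

House 1's tree must be cedar (nothing else left).
House 1 hobby: only cooking fits.
House 4 nationality: only Brazilian fits.
The only nationality still possible for house 3 is Australian.
The Norwegian is in house 2 (clue 1).
Clue 2: the person with the maple tree is in house 4.
By clue 5, the person who enjoys pottery is in house 3.
House 2's hobby must be reading (nothing else left).
That leaves photography as the hobby for house 4.
That leaves Swede as the nationality for house 1.
By clue 4, the person with the beech tree is in house 2.
So house 3 gets ash for tree.
So: house 1 = cedar/cooking/Swede, house 2 = beech/reading/Norwegian, house 3 = ash/pottery/Australian, house 4 = maple/photography/Brazilian.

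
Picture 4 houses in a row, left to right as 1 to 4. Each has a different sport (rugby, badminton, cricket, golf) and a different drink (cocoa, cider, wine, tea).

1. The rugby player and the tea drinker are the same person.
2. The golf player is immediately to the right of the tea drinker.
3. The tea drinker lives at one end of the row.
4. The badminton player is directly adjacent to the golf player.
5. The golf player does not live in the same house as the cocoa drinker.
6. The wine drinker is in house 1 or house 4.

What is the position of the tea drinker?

Clue 3 places the tea drinker in house 1.
From clue 1, the rugby player must be in house 1.
The golf player is in house 2 (clue 2).
The only sport still possible for house 3 is badminton.
House 4's sport must be cricket (nothing else left).
The only drink still possible for house 2 is cider.
The only drink still possible for house 3 is cocoa.
House 4 drink: only wine fits.
So: house 1 = rugby/tea, house 2 = golf/cider, house 3 = badminton/cocoa, house 4 = cricket/wine.

1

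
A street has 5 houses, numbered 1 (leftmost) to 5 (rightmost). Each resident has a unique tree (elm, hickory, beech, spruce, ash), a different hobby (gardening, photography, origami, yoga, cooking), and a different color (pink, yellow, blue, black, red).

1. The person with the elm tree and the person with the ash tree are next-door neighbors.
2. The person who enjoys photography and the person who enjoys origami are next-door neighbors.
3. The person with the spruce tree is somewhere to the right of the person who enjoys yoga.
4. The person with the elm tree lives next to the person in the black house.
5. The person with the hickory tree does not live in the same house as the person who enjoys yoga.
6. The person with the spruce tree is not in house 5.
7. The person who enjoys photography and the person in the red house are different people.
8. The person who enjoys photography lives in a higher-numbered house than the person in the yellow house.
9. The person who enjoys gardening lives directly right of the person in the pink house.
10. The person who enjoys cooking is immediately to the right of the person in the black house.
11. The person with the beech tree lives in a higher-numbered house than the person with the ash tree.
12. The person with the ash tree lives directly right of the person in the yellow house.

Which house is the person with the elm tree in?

3

The person with the ash tree is narrowed to house 2 or 3 or 4; consider each.
Placing it in house 3 and house 4 leads to a contradiction, so it's in house 2.
From clue 12, the person in the yellow house must be in house 1.
The person with the elm tree is narrowed to house 1 or 3; consider each.
Placing it in house 1 leads to a contradiction, so it's in house 3.
House 1's tree must be hickory (nothing else left).
So house 4 gets spruce for tree.
That leaves beech as the tree for house 5.
House 1 hobby: only origami fits.
By clue 2, the person who enjoys photography is in house 2.
The only hobby still possible for house 3 is yoga.
So house 4 gets gardening for hobby.
The only hobby still possible for house 5 is cooking.
Clue 9 places the person in the pink house in house 3.
Clue 10: the person in the black house is in house 4.
The only color still possible for house 2 is blue.
House 5 color: only red fits.
So: house 1 = hickory/origami/yellow, house 2 = ash/photography/blue, house 3 = elm/yoga/pink, house 4 = spruce/gardening/black, house 5 = beech/cooking/red.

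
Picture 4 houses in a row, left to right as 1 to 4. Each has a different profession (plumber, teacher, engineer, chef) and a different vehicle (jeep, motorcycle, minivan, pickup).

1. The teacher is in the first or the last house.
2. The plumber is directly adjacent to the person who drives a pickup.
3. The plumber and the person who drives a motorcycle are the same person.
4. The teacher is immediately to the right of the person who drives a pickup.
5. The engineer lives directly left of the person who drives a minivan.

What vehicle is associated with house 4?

minivan

Clue 4: the teacher is in house 4.
Clue 4 places the person who drives a pickup in house 3.
From clue 2, the plumber must be in house 2.
The person who drives a motorcycle is in house 2 (clue 3).
House 1's vehicle must be jeep (nothing else left).
House 4 vehicle: only minivan fits.
Clue 5 places the engineer in house 3.
That leaves chef as the profession for house 1.
So: house 1 = chef/jeep, house 2 = plumber/motorcycle, house 3 = engineer/pickup, house 4 = teacher/minivan.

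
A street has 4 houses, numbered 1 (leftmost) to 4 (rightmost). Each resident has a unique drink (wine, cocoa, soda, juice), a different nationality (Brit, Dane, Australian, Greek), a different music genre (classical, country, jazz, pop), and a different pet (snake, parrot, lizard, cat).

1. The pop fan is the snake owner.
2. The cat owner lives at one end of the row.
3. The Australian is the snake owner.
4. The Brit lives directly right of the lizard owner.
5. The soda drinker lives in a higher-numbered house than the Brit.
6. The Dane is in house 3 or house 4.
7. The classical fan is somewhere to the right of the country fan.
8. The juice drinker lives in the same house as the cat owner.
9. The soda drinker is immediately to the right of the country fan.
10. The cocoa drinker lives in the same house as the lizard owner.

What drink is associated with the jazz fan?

The cocoa drinker is narrowed to house 1 or 2; consider each.
Placing it in house 2 leads to a contradiction, so it's in house 1.
By clue 10, the lizard owner is in house 1.
That leaves wine as the drink for house 2.
That leaves soda as the drink for house 3.
So house 4 gets juice for drink.
That leaves cat as the pet for house 4.
From clue 4, the Brit must be in house 2.
By clue 9, the country fan is in house 2.
House 1's nationality must be Greek (nothing else left).
House 3's nationality must be Australian (nothing else left).
House 4's nationality must be Dane (nothing else left).
That leaves jazz as the music genre for house 1.
That leaves pop as the music genre for house 3.
The only music genre still possible for house 4 is classical.
From clue 1, the snake owner must be in house 3.
House 2's pet must be parrot (nothing else left).
So: house 1 = cocoa/Greek/jazz/lizard, house 2 = wine/Brit/country/parrot, house 3 = soda/Australian/pop/snake, house 4 = juice/Dane/classical/cat.

cocoa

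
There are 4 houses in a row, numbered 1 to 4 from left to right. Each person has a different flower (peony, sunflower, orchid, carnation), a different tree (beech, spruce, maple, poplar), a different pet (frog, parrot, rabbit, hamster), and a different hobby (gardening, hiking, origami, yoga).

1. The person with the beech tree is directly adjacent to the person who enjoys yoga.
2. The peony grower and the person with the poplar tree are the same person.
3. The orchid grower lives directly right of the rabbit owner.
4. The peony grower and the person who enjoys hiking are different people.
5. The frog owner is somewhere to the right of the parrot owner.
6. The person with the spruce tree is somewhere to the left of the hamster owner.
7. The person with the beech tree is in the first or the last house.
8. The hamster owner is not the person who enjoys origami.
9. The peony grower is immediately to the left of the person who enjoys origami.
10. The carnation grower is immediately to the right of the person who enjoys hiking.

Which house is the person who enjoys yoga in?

3

The person with the beech tree is narrowed to house 1 or 4; consider each.
Placing it in house 1 leads to a contradiction, so it's in house 4.
The person who enjoys yoga is in house 3 (clue 1).
The carnation grower is narrowed to house 2 or 3; consider each.
Placing it in house 3 leads to a contradiction, so it's in house 2.
Clue 10 places the person who enjoys hiking in house 1.
The peony grower is in house 3 (clue 4).
By clue 9, the person who enjoys origami is in house 4.
So house 1 gets sunflower for flower.
That leaves orchid as the flower for house 4.
The only pet still possible for house 1 is parrot.
That leaves gardening as the hobby for house 2.
Clue 2: the person with the poplar tree is in house 3.
The rabbit owner is in house 3 (clue 3).
House 2 pet: only hamster fits.
House 4's pet must be frog (nothing else left).
Clue 6: the person with the spruce tree is in house 1.
The only tree still possible for house 2 is maple.
So: house 1 = sunflower/spruce/parrot/hiking, house 2 = carnation/maple/hamster/gardening, house 3 = peony/poplar/rabbit/yoga, house 4 = orchid/beech/frog/origami.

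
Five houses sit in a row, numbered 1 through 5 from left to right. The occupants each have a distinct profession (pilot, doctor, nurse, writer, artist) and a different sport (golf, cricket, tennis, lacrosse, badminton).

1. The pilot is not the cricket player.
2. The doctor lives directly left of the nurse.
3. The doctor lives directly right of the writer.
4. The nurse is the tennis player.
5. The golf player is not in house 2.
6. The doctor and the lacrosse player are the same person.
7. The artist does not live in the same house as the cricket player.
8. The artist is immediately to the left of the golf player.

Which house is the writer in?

The artist is narrowed to house 2 or 3 or 4; consider each.
Placing it in house 2 and house 3 leads to a contradiction, so it's in house 4.
Clue 8: the golf player is in house 5.
By clue 2, the doctor is in house 2.
The nurse is in house 3 (clue 2).
Clue 3: the writer is in house 1.
Clue 4 places the tennis player in house 3.
Clue 6 places the lacrosse player in house 2.
The only profession still possible for house 5 is pilot.
House 4's sport must be badminton (nothing else left).
That leaves cricket as the sport for house 1.
So: house 1 = writer/cricket, house 2 = doctor/lacrosse, house 3 = nurse/tennis, house 4 = artist/badminton, house 5 = pilot/golf.

1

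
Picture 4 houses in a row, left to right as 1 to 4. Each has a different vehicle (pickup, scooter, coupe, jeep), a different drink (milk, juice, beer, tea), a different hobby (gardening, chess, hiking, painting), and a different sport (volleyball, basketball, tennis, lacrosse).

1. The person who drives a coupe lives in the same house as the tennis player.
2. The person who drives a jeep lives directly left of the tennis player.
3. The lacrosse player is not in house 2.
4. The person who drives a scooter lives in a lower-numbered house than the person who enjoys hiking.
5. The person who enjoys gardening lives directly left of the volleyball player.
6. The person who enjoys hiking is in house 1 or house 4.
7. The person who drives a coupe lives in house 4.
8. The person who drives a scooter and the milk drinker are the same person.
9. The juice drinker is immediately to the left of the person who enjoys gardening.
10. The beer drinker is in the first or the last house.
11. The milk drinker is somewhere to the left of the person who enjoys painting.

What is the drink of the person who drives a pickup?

From clue 6, the person who enjoys hiking must be in house 4.
The person who drives a coupe is in house 4 (clue 7).
House 1's hobby must be chess (nothing else left).
From clue 1, the tennis player must be in house 4.
From clue 2, the person who drives a jeep must be in house 3.
House 3 drink: only tea fits.
House 4 drink: only beer fits.
House 2 sport: only basketball fits.
Clue 5: the person who enjoys gardening is in house 2.
By clue 9, the juice drinker is in house 1.
That leaves milk as the drink for house 2.
That leaves painting as the hobby for house 3.
House 1 sport: only lacrosse fits.
The only sport still possible for house 3 is volleyball.
Clue 8 places the person who drives a scooter in house 2.
So house 1 gets pickup for vehicle.
So: house 1 = pickup/juice/chess/lacrosse, house 2 = scooter/milk/gardening/basketball, house 3 = jeep/tea/painting/volleyball, house 4 = coupe/beer/hiking/tennis.

juice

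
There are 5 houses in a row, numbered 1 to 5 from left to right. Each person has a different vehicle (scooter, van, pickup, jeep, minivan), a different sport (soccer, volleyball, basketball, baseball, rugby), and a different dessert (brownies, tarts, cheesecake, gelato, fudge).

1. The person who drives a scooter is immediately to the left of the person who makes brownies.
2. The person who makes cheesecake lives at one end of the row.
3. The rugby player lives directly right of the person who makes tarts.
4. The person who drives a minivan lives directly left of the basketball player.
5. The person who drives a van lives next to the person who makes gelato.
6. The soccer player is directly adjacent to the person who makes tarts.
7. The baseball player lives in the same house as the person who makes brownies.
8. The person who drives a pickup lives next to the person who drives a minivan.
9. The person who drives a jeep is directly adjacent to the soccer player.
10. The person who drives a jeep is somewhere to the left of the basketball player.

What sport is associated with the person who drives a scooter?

rugby

The person who makes cheesecake is narrowed to house 1 or 5; consider each.
Placing it in house 5 leads to a contradiction, so it's in house 1.
The rugby player is narrowed to house 3 or 4 or 5; consider each.
Placing it in house 3 and house 5 leads to a contradiction, so it's in house 4.
Clue 3: the person who makes tarts is in house 3.
So house 1 gets volleyball for sport.
The only sport still possible for house 2 is soccer.
House 3's sport must be basketball (nothing else left).
House 5's sport must be baseball (nothing else left).
By clue 4, the person who drives a minivan is in house 2.
Clue 7: the person who makes brownies is in house 5.
Clue 10 places the person who drives a jeep in house 1.
House 5's vehicle must be van (nothing else left).
The person who makes gelato is in house 4 (clue 5).
House 3's vehicle must be pickup (nothing else left).
The only vehicle still possible for house 4 is scooter.
The only dessert still possible for house 2 is fudge.
So: house 1 = jeep/volleyball/cheesecake, house 2 = minivan/soccer/fudge, house 3 = pickup/basketball/tarts, house 4 = scooter/rugby/gelato, house 5 = van/baseball/brownies.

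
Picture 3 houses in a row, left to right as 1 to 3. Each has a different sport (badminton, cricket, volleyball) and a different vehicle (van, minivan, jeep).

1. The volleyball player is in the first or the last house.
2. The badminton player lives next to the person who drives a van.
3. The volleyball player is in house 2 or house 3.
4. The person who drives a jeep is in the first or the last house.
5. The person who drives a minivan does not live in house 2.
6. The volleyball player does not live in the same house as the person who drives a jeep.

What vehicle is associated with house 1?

The volleyball player is in house 3 (clue 3).
Clue 6: the person who drives a jeep is in house 1.
That leaves van as the vehicle for house 2.
So house 3 gets minivan for vehicle.
Clue 2 places the badminton player in house 1.
So house 2 gets cricket for sport.
So: house 1 = badminton/jeep, house 2 = cricket/van, house 3 = volleyball/minivan.

jeep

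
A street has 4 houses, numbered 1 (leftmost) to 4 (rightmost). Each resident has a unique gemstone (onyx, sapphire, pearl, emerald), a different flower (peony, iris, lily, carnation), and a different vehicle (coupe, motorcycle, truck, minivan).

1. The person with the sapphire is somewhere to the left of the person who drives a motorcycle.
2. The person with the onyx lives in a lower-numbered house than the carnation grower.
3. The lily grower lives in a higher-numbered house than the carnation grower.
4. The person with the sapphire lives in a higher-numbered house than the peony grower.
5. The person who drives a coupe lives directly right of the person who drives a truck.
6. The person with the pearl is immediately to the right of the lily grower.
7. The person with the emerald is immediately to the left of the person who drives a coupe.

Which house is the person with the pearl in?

The person with the pearl is in house 4 (clue 6).
Clue 6 places the lily grower in house 3.
The only flower still possible for house 2 is carnation.
House 4 flower: only iris fits.
By clue 2, the person with the onyx is in house 1.
House 1's flower must be peony (nothing else left).
The only vehicle still possible for house 1 is minivan.
The only vehicle still possible for house 2 is truck.
By clue 5, the person who drives a coupe is in house 3.
From clue 7, the person with the emerald must be in house 2.
The only gemstone still possible for house 3 is sapphire.
House 4's vehicle must be motorcycle (nothing else left).
So: house 1 = onyx/peony/minivan, house 2 = emerald/carnation/truck, house 3 = sapphire/lily/coupe, house 4 = pearl/iris/motorcycle.

4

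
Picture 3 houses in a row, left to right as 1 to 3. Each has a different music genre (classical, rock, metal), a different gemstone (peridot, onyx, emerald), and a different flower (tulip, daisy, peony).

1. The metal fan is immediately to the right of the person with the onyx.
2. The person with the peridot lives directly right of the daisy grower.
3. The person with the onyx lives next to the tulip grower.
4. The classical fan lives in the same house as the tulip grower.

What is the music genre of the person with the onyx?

The metal fan is narrowed to house 2 or 3; consider each.
Placing it in house 2 leads to a contradiction, so it's in house 3.
By clue 1, the person with the onyx is in house 2.
The only music genre still possible for house 2 is rock.
House 1's gemstone must be emerald (nothing else left).
House 3's gemstone must be peridot (nothing else left).
Clue 2: the daisy grower is in house 2.
The tulip grower is in house 1 (clue 4).
The only music genre still possible for house 1 is classical.
House 3's flower must be peony (nothing else left).
So: house 1 = classical/emerald/tulip, house 2 = rock/onyx/daisy, house 3 = metal/peridot/peony.

rock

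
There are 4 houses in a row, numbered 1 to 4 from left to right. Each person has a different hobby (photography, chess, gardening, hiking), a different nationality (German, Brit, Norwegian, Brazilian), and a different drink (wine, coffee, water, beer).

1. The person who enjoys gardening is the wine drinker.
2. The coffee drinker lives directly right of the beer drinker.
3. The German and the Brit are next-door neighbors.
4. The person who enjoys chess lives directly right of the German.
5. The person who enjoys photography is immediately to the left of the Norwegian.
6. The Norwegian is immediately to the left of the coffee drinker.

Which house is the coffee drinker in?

The person who enjoys photography is narrowed to house 1 or 2; consider each.
Placing it in house 1 leads to a contradiction, so it's in house 2.
Clue 5: the Norwegian is in house 3.
From clue 6, the coffee drinker must be in house 4.
From clue 2, the beer drinker must be in house 3.
The person who enjoys chess is in house 3 (clue 4).
By clue 4, the German is in house 2.
So house 1 gets gardening for hobby.
The only hobby still possible for house 4 is hiking.
That leaves Brit as the nationality for house 1.
The only nationality still possible for house 4 is Brazilian.
House 2 drink: only water fits.
So house 1 gets wine for drink.
So: house 1 = gardening/Brit/wine, house 2 = photography/German/water, house 3 = chess/Norwegian/beer, house 4 = hiking/Brazilian/coffee.

4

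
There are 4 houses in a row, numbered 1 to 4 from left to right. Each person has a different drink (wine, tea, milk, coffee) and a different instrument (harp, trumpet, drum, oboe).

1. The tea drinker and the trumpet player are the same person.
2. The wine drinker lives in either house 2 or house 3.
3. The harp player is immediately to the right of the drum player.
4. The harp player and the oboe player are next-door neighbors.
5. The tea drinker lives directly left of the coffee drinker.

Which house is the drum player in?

The wine drinker is narrowed to house 2 or 3; consider each.
Placing it in house 2 leads to a contradiction, so it's in house 3.
The tea drinker is in house 1 (clue 5).
Clue 5: the coffee drinker is in house 2.
House 4's drink must be milk (nothing else left).
Clue 1 places the trumpet player in house 1.
The drum player is narrowed to house 2 or 3; consider each.
Placing it in house 3 leads to a contradiction, so it's in house 2.
By clue 3, the harp player is in house 3.
The only instrument still possible for house 4 is oboe.
So: house 1 = tea/trumpet, house 2 = coffee/drum, house 3 = wine/harp, house 4 = milk/oboe.

2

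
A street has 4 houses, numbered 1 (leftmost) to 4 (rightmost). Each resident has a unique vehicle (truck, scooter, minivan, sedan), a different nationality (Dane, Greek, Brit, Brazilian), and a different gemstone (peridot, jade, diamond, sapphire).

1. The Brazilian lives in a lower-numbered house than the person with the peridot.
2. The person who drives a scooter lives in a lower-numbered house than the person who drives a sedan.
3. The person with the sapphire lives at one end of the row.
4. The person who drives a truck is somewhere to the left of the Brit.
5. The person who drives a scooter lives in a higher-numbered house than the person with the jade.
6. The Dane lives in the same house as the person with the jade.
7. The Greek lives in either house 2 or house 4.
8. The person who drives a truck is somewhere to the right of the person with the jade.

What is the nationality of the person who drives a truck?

Brazilian

House 1 vehicle: only minivan fits.
House 4 vehicle: only sedan fits.
The person who drives a scooter is narrowed to house 2 or 3; consider each.
Placing it in house 2 leads to a contradiction, so it's in house 3.
That leaves truck as the vehicle for house 2.
From clue 8, the person with the jade must be in house 1.
So house 4 gets sapphire for gemstone.
Clue 6: the Dane is in house 1.
That leaves Brazilian as the nationality for house 2.
That leaves Brit as the nationality for house 3.
House 4's nationality must be Greek (nothing else left).
From clue 1, the person with the peridot must be in house 3.
The only gemstone still possible for house 2 is diamond.
So: house 1 = minivan/Dane/jade, house 2 = truck/Brazilian/diamond, house 3 = scooter/Brit/peridot, house 4 = sedan/Greek/sapphire.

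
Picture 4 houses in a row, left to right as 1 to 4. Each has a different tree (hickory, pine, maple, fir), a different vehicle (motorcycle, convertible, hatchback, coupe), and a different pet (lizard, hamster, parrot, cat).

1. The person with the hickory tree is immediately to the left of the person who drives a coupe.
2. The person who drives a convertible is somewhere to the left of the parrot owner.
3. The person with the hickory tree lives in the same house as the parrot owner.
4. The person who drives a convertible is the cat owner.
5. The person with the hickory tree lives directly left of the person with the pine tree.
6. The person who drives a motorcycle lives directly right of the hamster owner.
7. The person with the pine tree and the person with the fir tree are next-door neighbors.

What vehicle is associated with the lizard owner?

So house 1 gets maple for tree.
House 4's pet must be lizard (nothing else left).
The person with the hickory tree is narrowed to house 2 or 3; consider each.
Placing it in house 3 leads to a contradiction, so it's in house 2.
By clue 1, the person who drives a coupe is in house 3.
From clue 3, the parrot owner must be in house 2.
From clue 5, the person with the pine tree must be in house 3.
So house 4 gets fir for tree.
House 1 pet: only cat fits.
So house 3 gets hamster for pet.
Clue 2: the person who drives a convertible is in house 1.
From clue 6, the person who drives a motorcycle must be in house 4.
House 2 vehicle: only hatchback fits.
So: house 1 = maple/convertible/cat, house 2 = hickory/hatchback/parrot, house 3 = pine/coupe/hamster, house 4 = fir/motorcycle/lizard.

motorcycle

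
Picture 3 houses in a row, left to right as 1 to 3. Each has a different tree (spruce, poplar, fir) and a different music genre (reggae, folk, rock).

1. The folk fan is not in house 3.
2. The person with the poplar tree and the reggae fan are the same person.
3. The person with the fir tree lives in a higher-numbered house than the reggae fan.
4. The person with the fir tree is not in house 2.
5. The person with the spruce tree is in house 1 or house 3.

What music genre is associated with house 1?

The person with the fir tree is in house 3 (clue 4).
House 2 tree: only poplar fits.
The only music genre still possible for house 3 is rock.
Clue 2: the reggae fan is in house 2.
That leaves spruce as the tree for house 1.
House 1 music genre: only folk fits.
So: house 1 = spruce/folk, house 2 = poplar/reggae, house 3 = fir/rock.

folk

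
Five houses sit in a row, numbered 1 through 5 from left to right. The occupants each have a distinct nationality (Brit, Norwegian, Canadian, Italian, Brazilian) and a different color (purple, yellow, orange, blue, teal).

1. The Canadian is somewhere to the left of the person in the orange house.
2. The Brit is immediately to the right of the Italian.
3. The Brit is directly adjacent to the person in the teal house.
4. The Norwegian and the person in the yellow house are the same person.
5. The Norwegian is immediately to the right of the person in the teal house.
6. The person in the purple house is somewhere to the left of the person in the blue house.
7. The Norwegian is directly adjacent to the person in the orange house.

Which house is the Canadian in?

3

The Brit is narrowed to house 2 or 3 or 4 or 5; consider each.
Placing it in house 3 and house 4 and house 5 leads to a contradiction, so it's in house 2.
Clue 2: the Italian is in house 1.
So house 4 gets Norwegian for nationality.
That leaves Brazilian as the nationality for house 5.
The person in the orange house is in house 5 (clue 1).
By clue 4, the person in the yellow house is in house 4.
Clue 5: the person in the teal house is in house 3.
House 3's nationality must be Canadian (nothing else left).
The only color still possible for house 1 is purple.
So house 2 gets blue for color.
So: house 1 = Italian/purple, house 2 = Brit/blue, house 3 = Canadian/teal, house 4 = Norwegian/yellow, house 5 = Brazilian/orange.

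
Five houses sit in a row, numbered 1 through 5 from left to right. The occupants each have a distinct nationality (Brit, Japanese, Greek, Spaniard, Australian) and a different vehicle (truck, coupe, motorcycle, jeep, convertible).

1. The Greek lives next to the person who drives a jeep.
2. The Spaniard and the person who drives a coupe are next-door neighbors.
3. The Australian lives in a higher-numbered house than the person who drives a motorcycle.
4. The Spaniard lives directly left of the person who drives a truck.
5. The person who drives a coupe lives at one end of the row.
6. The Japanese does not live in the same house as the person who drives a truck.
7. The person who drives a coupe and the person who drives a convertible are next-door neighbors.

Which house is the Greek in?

4

The Spaniard is narrowed to house 2 or 4; consider each.
Placing it in house 4 leads to a contradiction, so it's in house 2.
Clue 2 places the person who drives a coupe in house 1.
Clue 4 places the person who drives a truck in house 3.
Clue 7 places the person who drives a convertible in house 2.
House 5 vehicle: only jeep fits.
Clue 1 places the Greek in house 4.
Clue 3: the Australian is in house 5.
House 3's nationality must be Brit (nothing else left).
House 4 vehicle: only motorcycle fits.
So house 1 gets Japanese for nationality.
So: house 1 = Japanese/coupe, house 2 = Spaniard/convertible, house 3 = Brit/truck, house 4 = Greek/motorcycle, house 5 = Australian/jeep.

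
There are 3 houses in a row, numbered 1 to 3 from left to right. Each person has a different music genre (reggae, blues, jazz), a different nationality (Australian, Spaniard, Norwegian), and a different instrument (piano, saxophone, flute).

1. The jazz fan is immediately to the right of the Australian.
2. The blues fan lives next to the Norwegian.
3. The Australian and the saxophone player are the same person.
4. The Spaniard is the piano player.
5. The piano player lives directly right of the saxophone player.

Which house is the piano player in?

3

The jazz fan is narrowed to house 2 or 3; consider each.
Placing it in house 2 leads to a contradiction, so it's in house 3.
The Australian is in house 2 (clue 1).
By clue 3, the saxophone player is in house 2.
From clue 5, the piano player must be in house 3.
The only nationality still possible for house 1 is Norwegian.
House 3 nationality: only Spaniard fits.
That leaves flute as the instrument for house 1.
Clue 2: the blues fan is in house 2.
The only music genre still possible for house 1 is reggae.
So: house 1 = reggae/Norwegian/flute, house 2 = blues/Australian/saxophone, house 3 = jazz/Spaniard/piano.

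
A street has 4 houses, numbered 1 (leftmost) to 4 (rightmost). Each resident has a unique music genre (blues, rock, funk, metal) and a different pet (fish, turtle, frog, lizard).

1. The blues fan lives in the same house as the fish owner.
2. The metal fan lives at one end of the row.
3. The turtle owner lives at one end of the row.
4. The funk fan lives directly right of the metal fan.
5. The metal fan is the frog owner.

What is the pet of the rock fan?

The funk fan is in house 2 (clue 4).
From clue 4, the metal fan must be in house 1.
From clue 5, the frog owner must be in house 1.
The only pet still possible for house 2 is lizard.
The only pet still possible for house 3 is fish.
House 4's pet must be turtle (nothing else left).
The blues fan is in house 3 (clue 1).
That leaves rock as the music genre for house 4.
So: house 1 = metal/frog, house 2 = funk/lizard, house 3 = blues/fish, house 4 = rock/turtle.

turtle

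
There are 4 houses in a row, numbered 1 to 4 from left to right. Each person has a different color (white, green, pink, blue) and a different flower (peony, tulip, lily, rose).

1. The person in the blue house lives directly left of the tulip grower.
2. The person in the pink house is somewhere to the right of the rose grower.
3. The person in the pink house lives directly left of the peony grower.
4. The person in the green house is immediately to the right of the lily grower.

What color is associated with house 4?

green

The person in the pink house is narrowed to house 2 or 3; consider each.
Placing it in house 2 leads to a contradiction, so it's in house 3.
Clue 3 places the peony grower in house 4.
The person in the blue house is narrowed to house 1 or 2; consider each.
Placing it in house 2 leads to a contradiction, so it's in house 1.
From clue 1, the tulip grower must be in house 2.
The only flower still possible for house 1 is rose.
That leaves lily as the flower for house 3.
The person in the green house is in house 4 (clue 4).
House 2 color: only white fits.
So: house 1 = blue/rose, house 2 = white/tulip, house 3 = pink/lily, house 4 = green/peony.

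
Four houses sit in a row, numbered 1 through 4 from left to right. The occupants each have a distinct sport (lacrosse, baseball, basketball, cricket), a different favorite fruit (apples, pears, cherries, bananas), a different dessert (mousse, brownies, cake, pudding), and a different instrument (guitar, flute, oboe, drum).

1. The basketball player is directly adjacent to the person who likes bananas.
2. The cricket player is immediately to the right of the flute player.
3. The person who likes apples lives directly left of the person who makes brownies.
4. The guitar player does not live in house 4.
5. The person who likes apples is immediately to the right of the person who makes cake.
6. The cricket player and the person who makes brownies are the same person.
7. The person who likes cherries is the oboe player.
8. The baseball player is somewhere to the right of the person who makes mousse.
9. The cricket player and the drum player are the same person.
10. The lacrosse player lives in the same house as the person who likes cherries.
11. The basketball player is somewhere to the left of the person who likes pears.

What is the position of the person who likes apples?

The cricket player is narrowed to house 3 or 4; consider each.
Placing it in house 3 leads to a contradiction, so it's in house 4.
Clue 2 places the flute player in house 3.
Clue 6: the person who makes brownies is in house 4.
The drum player is in house 4 (clue 9).
By clue 3, the person who likes apples is in house 3.
Clue 5: the person who makes cake is in house 2.
So house 3 gets pudding for dessert.
House 1's dessert must be mousse (nothing else left).
The baseball player is narrowed to house 2 or 3; consider each.
Placing it in house 3 leads to a contradiction, so it's in house 2.
So house 3 gets basketball for sport.
Clue 10 places the person who likes cherries in house 1.
The person who likes pears is in house 4 (clue 11).
The only sport still possible for house 1 is lacrosse.
The only favorite fruit still possible for house 2 is bananas.
By clue 7, the oboe player is in house 1.
House 2's instrument must be guitar (nothing else left).
So: house 1 = lacrosse/cherries/mousse/oboe, house 2 = baseball/bananas/cake/guitar, house 3 = basketball/apples/pudding/flute, house 4 = cricket/pears/brownies/drum.

3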